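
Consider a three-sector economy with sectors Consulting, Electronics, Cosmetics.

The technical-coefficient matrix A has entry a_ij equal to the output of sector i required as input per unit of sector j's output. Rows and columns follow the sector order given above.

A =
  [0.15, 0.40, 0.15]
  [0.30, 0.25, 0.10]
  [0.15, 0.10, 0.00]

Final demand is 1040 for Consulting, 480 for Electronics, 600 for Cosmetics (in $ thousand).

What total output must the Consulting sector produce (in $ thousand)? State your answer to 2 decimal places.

x_1 = 2201.51

I − A =
  [   0.85    -0.40    -0.15]
  [  -0.30     0.75    -0.10]
  [  -0.15    -0.10     1.00]
Cofactors of I−A, C_ij = (−1)^(i+j)·(minor ij) (rows/columns in the sector order above):
  C_11 = (0.75)(1.00) − (-0.10)(-0.10) = 0.7400
  C_12 = −[(-0.30)(1.00) − (-0.10)(-0.15)] = 0.3150
  C_13 = (-0.30)(-0.10) − (0.75)(-0.15) = 0.1425
  C_21 = −[(-0.40)(1.00) − (-0.15)(-0.10)] = 0.4150
  C_22 = (0.85)(1.00) − (-0.15)(-0.15) = 0.8275
  C_23 = −[(0.85)(-0.10) − (-0.40)(-0.15)] = 0.1450
  C_31 = (-0.40)(-0.10) − (-0.15)(0.75) = 0.1525
  C_32 = −[(0.85)(-0.10) − (-0.15)(-0.30)] = 0.1300
  C_33 = (0.85)(0.75) − (-0.40)(-0.30) = 0.5175
det(I−A) = Σ_j (I−A)_1j·C_1j = (0.85)(0.7400) + (-0.40)(0.3150) + (-0.15)(0.1425) = 0.481625
adj(I−A) = Cᵀ =
  [ 0.7400   0.4150   0.1525]
  [ 0.3150   0.8275   0.1300]
  [ 0.1425   0.1450   0.5175]
(I − A)⁻¹ = adj(I−A) / det(I−A) ≈
  [   1.5365     0.8617     0.3166]
  [   0.6540     1.7181     0.2699]
  [   0.2959     0.3011     1.0745]
x = (I − A)⁻¹ d = adj(I−A)·d / det(I−A), with det(I−A) = 0.481625:
  x_1 = (0.7400·1040 + 0.4150·480 + 0.1525·600) / 0.481625 = 1060.30 / 0.481625 ≈ 2201.51
  x_2 = (0.3150·1040 + 0.8275·480 + 0.1300·600) / 0.481625 = 802.80 / 0.481625 ≈ 1666.86
  x_3 = (0.1425·1040 + 0.1450·480 + 0.5175·600) / 0.481625 = 528.30 / 0.481625 ≈ 1096.91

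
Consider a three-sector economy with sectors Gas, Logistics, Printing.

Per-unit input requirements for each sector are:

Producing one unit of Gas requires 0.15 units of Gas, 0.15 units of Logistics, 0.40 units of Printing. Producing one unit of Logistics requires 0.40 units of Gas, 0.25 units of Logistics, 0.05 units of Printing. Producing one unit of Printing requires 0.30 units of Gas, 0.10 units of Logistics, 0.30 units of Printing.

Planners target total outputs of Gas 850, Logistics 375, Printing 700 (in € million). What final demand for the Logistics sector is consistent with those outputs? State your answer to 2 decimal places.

I − A =
  [   0.85    -0.40    -0.30]
  [  -0.15     0.75    -0.10]
  [  -0.40    -0.05     0.70]
d = (I − A) x:
  d_1 = (+0.85)·850 + (-0.40)·375 + (-0.30)·700 = 362.50
  d_2 = (-0.15)·850 + (+0.75)·375 + (-0.10)·700 = 83.75
  d_3 = (-0.40)·850 + (-0.05)·375 + (+0.70)·700 = 131.25

d_2 = 83.75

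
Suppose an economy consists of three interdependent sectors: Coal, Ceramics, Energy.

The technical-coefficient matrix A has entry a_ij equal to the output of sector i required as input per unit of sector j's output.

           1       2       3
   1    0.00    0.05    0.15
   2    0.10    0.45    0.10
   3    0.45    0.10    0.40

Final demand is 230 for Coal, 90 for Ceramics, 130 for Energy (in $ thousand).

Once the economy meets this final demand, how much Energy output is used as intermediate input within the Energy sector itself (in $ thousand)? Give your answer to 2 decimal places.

z_33 = 204.40

I − A =
  [   1.00    -0.05    -0.15]
  [  -0.10     0.55    -0.10]
  [  -0.45    -0.10     0.60]
Cofactors of I−A, C_ij = (−1)^(i+j)·(minor ij) (rows/columns in the sector order above):
  C_11 = (0.55)(0.60) − (-0.10)(-0.10) = 0.3200
  C_12 = −[(-0.10)(0.60) − (-0.10)(-0.45)] = 0.1050
  C_13 = (-0.10)(-0.10) − (0.55)(-0.45) = 0.2575
  C_21 = −[(-0.05)(0.60) − (-0.15)(-0.10)] = 0.0450
  C_22 = (1.00)(0.60) − (-0.15)(-0.45) = 0.5325
  C_23 = −[(1.00)(-0.10) − (-0.05)(-0.45)] = 0.1225
  C_31 = (-0.05)(-0.10) − (-0.15)(0.55) = 0.0875
  C_32 = −[(1.00)(-0.10) − (-0.15)(-0.10)] = 0.1150
  C_33 = (1.00)(0.55) − (-0.05)(-0.10) = 0.5450
det(I−A) = Σ_j (I−A)_1j·C_1j = (1.00)(0.3200) + (-0.05)(0.1050) + (-0.15)(0.2575) = 0.276125
adj(I−A) = Cᵀ =
  [ 0.3200   0.0450   0.0875]
  [ 0.1050   0.5325   0.1150]
  [ 0.2575   0.1225   0.5450]
(I − A)⁻¹ = adj(I−A) / det(I−A) ≈
  [   1.1589     0.1630     0.3169]
  [   0.3803     1.9285     0.4165]
  [   0.9325     0.4436     1.9737]
First solve x = (I − A)⁻¹ d = adj(I−A)·d / det(I−A); in particular x_3 = (0.2575·230 + 0.1225·90 + 0.5450·130) / 0.276125 = 141.10 / 0.276125 ≈ 511.0005.
Intermediate flow from 3 to 3: z_33 = a_33 · x_3 = 0.40 × 141.10 / 0.276125 = 56.44 / 0.276125 ≈ 204.40.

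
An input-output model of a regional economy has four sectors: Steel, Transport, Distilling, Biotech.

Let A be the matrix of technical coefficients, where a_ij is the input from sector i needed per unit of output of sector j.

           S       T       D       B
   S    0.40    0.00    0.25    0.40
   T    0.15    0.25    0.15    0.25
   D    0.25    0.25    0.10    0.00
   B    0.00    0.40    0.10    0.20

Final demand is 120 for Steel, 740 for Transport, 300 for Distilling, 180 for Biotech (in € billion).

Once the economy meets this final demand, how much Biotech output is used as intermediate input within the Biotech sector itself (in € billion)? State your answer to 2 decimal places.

z_BB = 290.28

I − A =
  [   0.60     0.00    -0.25    -0.40]
  [  -0.15     0.75    -0.15    -0.25]
  [  -0.25    -0.25     0.90     0.00]
  [   0.00    -0.40    -0.10     0.80]
Compute the cofactors C_ij = (−1)^(i+j)·(3×3 minor ij) of I−A; the adjugate is their transpose:
adj(I−A) = Cᵀ =
  [ 0.413750   0.204000   0.179000   0.270625]
  [ 0.144250   0.372000   0.123000   0.188375]
  [ 0.155000   0.160000   0.276000   0.127500]
  [ 0.091500   0.206000   0.096000   0.326250]
det(I−A) = Σ_j (I−A)_1j·C_1j = (0.60)(0.413750) + (0.00)(0.144250) + (-0.25)(0.155000) + (-0.40)(0.091500) = 0.1729
(I − A)⁻¹ = adj(I−A) / det(I−A) ≈
  [   2.3930     1.1799     1.0353     1.5652]
  [   0.8343     2.1515     0.7114     1.0895]
  [   0.8965     0.9254     1.5963     0.7374]
  [   0.5292     1.1914     0.5552     1.8869]
First solve x = (I − A)⁻¹ d = adj(I−A)·d / det(I−A); in particular x_B = (0.091500·120 + 0.206000·740 + 0.096000·300 + 0.326250·180) / 0.1729 = 250.945 / 0.1729 ≈ 1451.3881.
Intermediate flow from B to B: z_BB = a_BB · x_B = 0.20 × 250.945 / 0.1729 = 50.189 / 0.1729 ≈ 290.28.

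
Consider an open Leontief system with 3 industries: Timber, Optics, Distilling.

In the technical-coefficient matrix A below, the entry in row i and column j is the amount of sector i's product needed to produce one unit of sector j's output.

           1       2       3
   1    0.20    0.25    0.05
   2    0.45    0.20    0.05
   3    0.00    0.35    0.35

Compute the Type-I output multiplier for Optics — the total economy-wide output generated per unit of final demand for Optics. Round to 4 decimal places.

I − A =
  [   0.80    -0.25    -0.05]
  [  -0.45     0.80    -0.05]
  [   0.00    -0.35     0.65]
Cofactors of I−A, C_ij = (−1)^(i+j)·(minor ij) (rows/columns in the sector order above):
  C_11 = (0.80)(0.65) − (-0.05)(-0.35) = 0.5025
  C_12 = −[(-0.45)(0.65) − (-0.05)(0.00)] = 0.2925
  C_13 = (-0.45)(-0.35) − (0.80)(0.00) = 0.1575
  C_21 = −[(-0.25)(0.65) − (-0.05)(-0.35)] = 0.1800
  C_22 = (0.80)(0.65) − (-0.05)(0.00) = 0.5200
  C_23 = −[(0.80)(-0.35) − (-0.25)(0.00)] = 0.2800
  C_31 = (-0.25)(-0.05) − (-0.05)(0.80) = 0.0525
  C_32 = −[(0.80)(-0.05) − (-0.05)(-0.45)] = 0.0625
  C_33 = (0.80)(0.80) − (-0.25)(-0.45) = 0.5275
det(I−A) = Σ_j (I−A)_1j·C_1j = (0.80)(0.5025) + (-0.25)(0.2925) + (-0.05)(0.1575) = 0.3210
adj(I−A) = Cᵀ =
  [ 0.5025   0.1800   0.0525]
  [ 0.2925   0.5200   0.0625]
  [ 0.1575   0.2800   0.5275]
(I − A)⁻¹ = adj(I−A) / det(I−A) ≈
  [   1.56542     0.56075     0.16355]
  [   0.91121     1.61994     0.19470]
  [   0.49065     0.87227     1.64330]
The output multiplier for sector j is the column-j sum of the Leontief inverse (I − A)⁻¹ = adj(I−A) / det(I−A).
Column 2 of adj(I−A): (0.1800, 0.5200, 0.2800); det(I−A) = 0.3210.
m_2 = (0.1800 + 0.5200 + 0.2800) / 0.3210 = 0.98 / 0.3210 ≈ 3.0530.

m_2 = 3.0530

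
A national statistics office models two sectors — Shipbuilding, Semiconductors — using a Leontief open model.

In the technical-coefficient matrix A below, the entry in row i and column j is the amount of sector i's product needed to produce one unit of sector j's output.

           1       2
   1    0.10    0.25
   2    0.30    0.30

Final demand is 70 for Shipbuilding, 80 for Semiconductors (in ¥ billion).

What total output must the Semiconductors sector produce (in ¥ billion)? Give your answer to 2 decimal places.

I − A =
  [   0.90    -0.25]
  [  -0.30     0.70]
det(I−A) = (0.90)(0.70) − (-0.25)(-0.30) = 0.5550
adj(I−A) = [[0.70, 0.25], [0.30, 0.90]]
(I − A)⁻¹ = adj(I−A) / det(I−A) ≈
  [   1.2613     0.4505]
  [   0.5405     1.6216]
x = (I − A)⁻¹ d = adj(I−A)·d / det(I−A), with det(I−A) = 0.5550:
  x_1 = (0.70·70 + 0.25·80) / 0.5550 = 69.00 / 0.5550 ≈ 124.32
  x_2 = (0.30·70 + 0.90·80) / 0.5550 = 93.00 / 0.5550 ≈ 167.57

x_2 = 167.57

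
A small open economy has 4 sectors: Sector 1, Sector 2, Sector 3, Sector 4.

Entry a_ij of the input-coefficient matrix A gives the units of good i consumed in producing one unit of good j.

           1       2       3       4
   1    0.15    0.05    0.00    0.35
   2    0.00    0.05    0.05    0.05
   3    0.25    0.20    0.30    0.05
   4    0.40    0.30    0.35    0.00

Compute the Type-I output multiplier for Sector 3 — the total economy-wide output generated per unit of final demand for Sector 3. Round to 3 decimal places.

m_3 = 2.787

I − A =
  [   0.85    -0.05     0.00    -0.35]
  [   0.00     0.95    -0.05    -0.05]
  [  -0.25    -0.20     0.70    -0.05]
  [  -0.40    -0.30    -0.35     1.00]
Compute the cofactors C_ij = (−1)^(i+j)·(3×3 minor ij) of I−A; the adjugate is their transpose:
adj(I−A) = Cᵀ =
  [ 0.623625   0.132125   0.125000   0.231125]
  [ 0.031875   0.451500   0.050375   0.036250]
  [ 0.256750   0.194500   0.660750   0.132625]
  [ 0.348875   0.256375   0.296375   0.556125]
det(I−A) = Σ_j (I−A)_1j·C_1j = (0.85)(0.623625) + (-0.05)(0.031875) + (0.00)(0.256750) + (-0.35)(0.348875) = 0.40638125
(I − A)⁻¹ = adj(I−A) / det(I−A) ≈
  [   1.5346     0.3251     0.3076     0.5687]
  [   0.0784     1.1110     0.1240     0.0892]
  [   0.6318     0.4786     1.6259     0.3264]
  [   0.8585     0.6309     0.7293     1.3685]
The output multiplier for sector j is the column-j sum of the Leontief inverse (I − A)⁻¹ = adj(I−A) / det(I−A).
Column 3 of adj(I−A): (0.125000, 0.050375, 0.660750, 0.296375); det(I−A) = 0.40638125.
m_3 = (0.125000 + 0.050375 + 0.660750 + 0.296375) / 0.40638125 = 1.1325 / 0.40638125 ≈ 2.787.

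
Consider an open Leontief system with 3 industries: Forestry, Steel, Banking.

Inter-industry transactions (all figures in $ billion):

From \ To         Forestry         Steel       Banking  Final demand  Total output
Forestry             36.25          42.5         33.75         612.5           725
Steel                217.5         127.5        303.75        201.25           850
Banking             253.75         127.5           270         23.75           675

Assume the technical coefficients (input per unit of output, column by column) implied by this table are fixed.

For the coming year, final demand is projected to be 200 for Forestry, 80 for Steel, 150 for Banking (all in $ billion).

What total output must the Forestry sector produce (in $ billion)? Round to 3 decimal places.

Technical coefficients a_ij = z_ij / X_j:
  a_FF = 36.25/725 = 0.05, a_SF = 217.5/725 = 0.30, a_BF = 253.75/725 = 0.35
  a_FS = 42.5/850 = 0.05, a_SS = 127.5/850 = 0.15, a_BS = 127.5/850 = 0.15
  a_FB = 33.75/675 = 0.05, a_SB = 303.75/675 = 0.45, a_BB = 270/675 = 0.40
I − A =
  [   0.95    -0.05    -0.05]
  [  -0.30     0.85    -0.45]
  [  -0.35    -0.15     0.60]
Cofactors of I−A, C_ij = (−1)^(i+j)·(minor ij) (rows/columns in the sector order above):
  C_11 = (0.85)(0.60) − (-0.45)(-0.15) = 0.4425
  C_12 = −[(-0.30)(0.60) − (-0.45)(-0.35)] = 0.3375
  C_13 = (-0.30)(-0.15) − (0.85)(-0.35) = 0.3425
  C_21 = −[(-0.05)(0.60) − (-0.05)(-0.15)] = 0.0375
  C_22 = (0.95)(0.60) − (-0.05)(-0.35) = 0.5525
  C_23 = −[(0.95)(-0.15) − (-0.05)(-0.35)] = 0.1600
  C_31 = (-0.05)(-0.45) − (-0.05)(0.85) = 0.0650
  C_32 = −[(0.95)(-0.45) − (-0.05)(-0.30)] = 0.4425
  C_33 = (0.95)(0.85) − (-0.05)(-0.30) = 0.7925
det(I−A) = Σ_j (I−A)_1j·C_1j = (0.95)(0.4425) + (-0.05)(0.3375) + (-0.05)(0.3425) = 0.386375
adj(I−A) = Cᵀ =
  [ 0.4425   0.0375   0.0650]
  [ 0.3375   0.5525   0.4425]
  [ 0.3425   0.1600   0.7925]
(I − A)⁻¹ = adj(I−A) / det(I−A) ≈
  [   1.1453     0.0971     0.1682]
  [   0.8735     1.4300     1.1453]
  [   0.8864     0.4141     2.0511]
x = (I − A)⁻¹ d = adj(I−A)·d / det(I−A), with det(I−A) = 0.386375:
  x_F = (0.4425·200 + 0.0375·80 + 0.0650·150) / 0.386375 = 101.25 / 0.386375 ≈ 262.051
  x_S = (0.3375·200 + 0.5525·80 + 0.4425·150) / 0.386375 = 178.075 / 0.386375 ≈ 460.886
  x_B = (0.3425·200 + 0.1600·80 + 0.7925·150) / 0.386375 = 200.175 / 0.386375 ≈ 518.085

x_F = 262.051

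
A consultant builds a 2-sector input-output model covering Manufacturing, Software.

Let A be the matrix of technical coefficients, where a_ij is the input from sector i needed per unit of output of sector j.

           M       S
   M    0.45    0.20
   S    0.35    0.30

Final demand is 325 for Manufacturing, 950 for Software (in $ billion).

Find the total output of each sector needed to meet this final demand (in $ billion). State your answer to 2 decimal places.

x_M = 1325.40, x_S = 2019.84

I − A =
  [   0.55    -0.20]
  [  -0.35     0.70]
det(I−A) = (0.55)(0.70) − (-0.20)(-0.35) = 0.3150
adj(I−A) = [[0.70, 0.20], [0.35, 0.55]]
(I − A)⁻¹ = adj(I−A) / det(I−A) ≈
  [   2.2222     0.6349]
  [   1.1111     1.7460]
x = (I − A)⁻¹ d = adj(I−A)·d / det(I−A), with det(I−A) = 0.3150:
  x_M = (0.70·325 + 0.20·950) / 0.3150 = 417.50 / 0.3150 ≈ 1325.40
  x_S = (0.35·325 + 0.55·950) / 0.3150 = 636.25 / 0.3150 ≈ 2019.84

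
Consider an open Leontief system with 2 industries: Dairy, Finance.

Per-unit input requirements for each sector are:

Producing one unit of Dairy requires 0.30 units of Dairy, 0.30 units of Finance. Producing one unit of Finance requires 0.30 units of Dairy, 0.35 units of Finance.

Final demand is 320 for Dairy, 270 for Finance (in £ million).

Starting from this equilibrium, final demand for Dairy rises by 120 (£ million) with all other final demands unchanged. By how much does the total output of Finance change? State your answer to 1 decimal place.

Δx_2 = 98.6

I − A =
  [   0.70    -0.30]
  [  -0.30     0.65]
det(I−A) = (0.70)(0.65) − (-0.30)(-0.30) = 0.3650
adj(I−A) = [[0.65, 0.30], [0.30, 0.70]]
(I − A)⁻¹ = adj(I−A) / det(I−A) ≈
  [   1.7808     0.8219]
  [   0.8219     1.9178]
Δx = (I − A)⁻¹ Δd with Δd having +120 in the Dairy component and 0 elsewhere.
So Δx_2 = L_21 · (+120), where L_21 = adj(I−A)_21 / det(I−A) = 0.30 / 0.3650.
Δx_2 = 0.30 × (+120) / 0.3650 = 36.00 / 0.3650 ≈ 98.6.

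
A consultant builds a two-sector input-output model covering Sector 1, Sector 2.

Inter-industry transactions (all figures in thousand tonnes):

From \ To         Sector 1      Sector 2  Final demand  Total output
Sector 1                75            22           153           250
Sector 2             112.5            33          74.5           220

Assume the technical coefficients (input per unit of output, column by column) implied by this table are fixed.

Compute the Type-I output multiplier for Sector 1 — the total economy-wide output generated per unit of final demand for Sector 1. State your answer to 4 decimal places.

m_1 = 2.3636

Technical coefficients a_ij = z_ij / X_j:
  a_11 = 75/250 = 0.30, a_21 = 112.5/250 = 0.45
  a_12 = 22/220 = 0.10, a_22 = 33/220 = 0.15
I − A =
  [   0.70    -0.10]
  [  -0.45     0.85]
det(I−A) = (0.70)(0.85) − (-0.10)(-0.45) = 0.5500
adj(I−A) = [[0.85, 0.10], [0.45, 0.70]]
(I − A)⁻¹ = adj(I−A) / det(I−A) ≈
  [   1.54545     0.18182]
  [   0.81818     1.27273]
The output multiplier for sector j is the column-j sum of the Leontief inverse (I − A)⁻¹ = adj(I−A) / det(I−A).
Column 1 of adj(I−A): (0.85, 0.45); det(I−A) = 0.5500.
m_1 = (0.85 + 0.45) / 0.5500 = 1.30 / 0.5500 ≈ 2.3636.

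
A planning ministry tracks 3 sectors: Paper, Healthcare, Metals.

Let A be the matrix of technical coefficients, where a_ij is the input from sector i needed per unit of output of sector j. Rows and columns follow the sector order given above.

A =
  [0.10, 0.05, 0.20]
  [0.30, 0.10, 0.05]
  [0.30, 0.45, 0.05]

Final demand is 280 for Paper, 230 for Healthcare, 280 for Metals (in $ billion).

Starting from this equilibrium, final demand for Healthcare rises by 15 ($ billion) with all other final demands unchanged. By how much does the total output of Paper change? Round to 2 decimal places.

I − A =
  [   0.90    -0.05    -0.20]
  [  -0.30     0.90    -0.05]
  [  -0.30    -0.45     0.95]
Cofactors of I−A, C_ij = (−1)^(i+j)·(minor ij) (rows/columns in the sector order above):
  C_11 = (0.90)(0.95) − (-0.05)(-0.45) = 0.8325
  C_12 = −[(-0.30)(0.95) − (-0.05)(-0.30)] = 0.3000
  C_13 = (-0.30)(-0.45) − (0.90)(-0.30) = 0.4050
  C_21 = −[(-0.05)(0.95) − (-0.20)(-0.45)] = 0.1375
  C_22 = (0.90)(0.95) − (-0.20)(-0.30) = 0.7950
  C_23 = −[(0.90)(-0.45) − (-0.05)(-0.30)] = 0.4200
  C_31 = (-0.05)(-0.05) − (-0.20)(0.90) = 0.1825
  C_32 = −[(0.90)(-0.05) − (-0.20)(-0.30)] = 0.1050
  C_33 = (0.90)(0.90) − (-0.05)(-0.30) = 0.7950
det(I−A) = Σ_j (I−A)_1j·C_1j = (0.90)(0.8325) + (-0.05)(0.3000) + (-0.20)(0.4050) = 0.65325
adj(I−A) = Cᵀ =
  [ 0.8325   0.1375   0.1825]
  [ 0.3000   0.7950   0.1050]
  [ 0.4050   0.4200   0.7950]
(I − A)⁻¹ = adj(I−A) / det(I−A) ≈
  [   1.2744     0.2105     0.2794]
  [   0.4592     1.2170     0.1607]
  [   0.6200     0.6429     1.2170]
Δx = (I − A)⁻¹ Δd with Δd having +15 in the Healthcare component and 0 elsewhere.
So Δx_P = L_PH · (+15), where L_PH = adj(I−A)_PH / det(I−A) = 0.1375 / 0.65325.
Δx_P = 0.1375 × (+15) / 0.65325 = 2.0625 / 0.65325 ≈ 3.16.

Δx_P = 3.16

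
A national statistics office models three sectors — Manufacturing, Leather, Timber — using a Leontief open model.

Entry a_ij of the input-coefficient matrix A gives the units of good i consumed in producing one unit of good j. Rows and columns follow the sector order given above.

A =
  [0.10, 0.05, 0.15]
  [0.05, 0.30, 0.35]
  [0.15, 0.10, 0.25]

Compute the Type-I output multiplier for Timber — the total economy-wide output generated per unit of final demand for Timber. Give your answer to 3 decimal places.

m_3 = 2.554

I − A =
  [   0.90    -0.05    -0.15]
  [  -0.05     0.70    -0.35]
  [  -0.15    -0.10     0.75]
Cofactors of I−A, C_ij = (−1)^(i+j)·(minor ij) (rows/columns in the sector order above):
  C_11 = (0.70)(0.75) − (-0.35)(-0.10) = 0.4900
  C_12 = −[(-0.05)(0.75) − (-0.35)(-0.15)] = 0.0900
  C_13 = (-0.05)(-0.10) − (0.70)(-0.15) = 0.1100
  C_21 = −[(-0.05)(0.75) − (-0.15)(-0.10)] = 0.0525
  C_22 = (0.90)(0.75) − (-0.15)(-0.15) = 0.6525
  C_23 = −[(0.90)(-0.10) − (-0.05)(-0.15)] = 0.0975
  C_31 = (-0.05)(-0.35) − (-0.15)(0.70) = 0.1225
  C_32 = −[(0.90)(-0.35) − (-0.15)(-0.05)] = 0.3225
  C_33 = (0.90)(0.70) − (-0.05)(-0.05) = 0.6275
det(I−A) = Σ_j (I−A)_1j·C_1j = (0.90)(0.4900) + (-0.05)(0.0900) + (-0.15)(0.1100) = 0.4200
adj(I−A) = Cᵀ =
  [ 0.4900   0.0525   0.1225]
  [ 0.0900   0.6525   0.3225]
  [ 0.1100   0.0975   0.6275]
(I − A)⁻¹ = adj(I−A) / det(I−A) ≈
  [   1.1667     0.1250     0.2917]
  [   0.2143     1.5536     0.7679]
  [   0.2619     0.2321     1.4940]
The output multiplier for sector j is the column-j sum of the Leontief inverse (I − A)⁻¹ = adj(I−A) / det(I−A).
Column 3 of adj(I−A): (0.1225, 0.3225, 0.6275); det(I−A) = 0.4200.
m_3 = (0.1225 + 0.3225 + 0.6275) / 0.4200 = 1.0725 / 0.4200 ≈ 2.554.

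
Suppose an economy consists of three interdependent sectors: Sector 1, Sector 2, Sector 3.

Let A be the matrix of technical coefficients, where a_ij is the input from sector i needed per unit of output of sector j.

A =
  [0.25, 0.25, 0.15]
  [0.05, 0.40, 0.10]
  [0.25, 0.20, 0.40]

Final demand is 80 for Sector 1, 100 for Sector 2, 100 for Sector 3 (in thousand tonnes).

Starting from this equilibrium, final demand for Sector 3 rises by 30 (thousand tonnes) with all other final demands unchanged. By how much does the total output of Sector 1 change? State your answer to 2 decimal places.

I − A =
  [   0.75    -0.25    -0.15]
  [  -0.05     0.60    -0.10]
  [  -0.25    -0.20     0.60]
Cofactors of I−A, C_ij = (−1)^(i+j)·(minor ij) (rows/columns in the sector order above):
  C_11 = (0.60)(0.60) − (-0.10)(-0.20) = 0.3400
  C_12 = −[(-0.05)(0.60) − (-0.10)(-0.25)] = 0.0550
  C_13 = (-0.05)(-0.20) − (0.60)(-0.25) = 0.1600
  C_21 = −[(-0.25)(0.60) − (-0.15)(-0.20)] = 0.1800
  C_22 = (0.75)(0.60) − (-0.15)(-0.25) = 0.4125
  C_23 = −[(0.75)(-0.20) − (-0.25)(-0.25)] = 0.2125
  C_31 = (-0.25)(-0.10) − (-0.15)(0.60) = 0.1150
  C_32 = −[(0.75)(-0.10) − (-0.15)(-0.05)] = 0.0825
  C_33 = (0.75)(0.60) − (-0.25)(-0.05) = 0.4375
det(I−A) = Σ_j (I−A)_1j·C_1j = (0.75)(0.3400) + (-0.25)(0.0550) + (-0.15)(0.1600) = 0.21725
adj(I−A) = Cᵀ =
  [ 0.3400   0.1800   0.1150]
  [ 0.0550   0.4125   0.0825]
  [ 0.1600   0.2125   0.4375]
(I − A)⁻¹ = adj(I−A) / det(I−A) ≈
  [   1.5650     0.8285     0.5293]
  [   0.2532     1.8987     0.3797]
  [   0.7365     0.9781     2.0138]
Δx = (I − A)⁻¹ Δd with Δd having +30 in the Sector 3 component and 0 elsewhere.
So Δx_1 = L_13 · (+30), where L_13 = adj(I−A)_13 / det(I−A) = 0.1150 / 0.21725.
Δx_1 = 0.1150 × (+30) / 0.21725 = 3.45 / 0.21725 ≈ 15.88.

Δx_1 = 15.88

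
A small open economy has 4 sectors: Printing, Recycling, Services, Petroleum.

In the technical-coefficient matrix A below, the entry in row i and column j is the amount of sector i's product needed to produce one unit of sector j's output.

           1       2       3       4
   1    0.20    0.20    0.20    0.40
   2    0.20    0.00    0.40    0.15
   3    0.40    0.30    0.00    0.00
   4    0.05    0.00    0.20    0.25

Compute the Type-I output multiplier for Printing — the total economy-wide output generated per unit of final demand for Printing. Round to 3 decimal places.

I − A =
  [   0.80    -0.20    -0.20    -0.40]
  [  -0.20     1.00    -0.40    -0.15]
  [  -0.40    -0.30     1.00     0.00]
  [  -0.05     0.00    -0.20     0.75]
Compute the cofactors C_ij = (−1)^(i+j)·(3×3 minor ij) of I−A; the adjugate is their transpose:
adj(I−A) = Cᵀ =
  [ 0.65100   0.21900   0.29600   0.39100]
  [ 0.28950   0.48800   0.30350   0.25200]
  [ 0.34725   0.23400   0.54850   0.23200]
  [ 0.13600   0.07700   0.16600   0.54000]
det(I−A) = Σ_j (I−A)_1j·C_1j = (0.80)(0.65100) + (-0.20)(0.28950) + (-0.20)(0.34725) + (-0.40)(0.13600) = 0.33905
(I − A)⁻¹ = adj(I−A) / det(I−A) ≈
  [   1.9201     0.6459     0.8730     1.1532]
  [   0.8539     1.4393     0.8951     0.7433]
  [   1.0242     0.6902     1.6178     0.6843]
  [   0.4011     0.2271     0.4896     1.5927]
The output multiplier for sector j is the column-j sum of the Leontief inverse (I − A)⁻¹ = adj(I−A) / det(I−A).
Column 1 of adj(I−A): (0.65100, 0.28950, 0.34725, 0.13600); det(I−A) = 0.33905.
m_1 = (0.65100 + 0.28950 + 0.34725 + 0.13600) / 0.33905 = 1.42375 / 0.33905 ≈ 4.199.

m_1 = 4.199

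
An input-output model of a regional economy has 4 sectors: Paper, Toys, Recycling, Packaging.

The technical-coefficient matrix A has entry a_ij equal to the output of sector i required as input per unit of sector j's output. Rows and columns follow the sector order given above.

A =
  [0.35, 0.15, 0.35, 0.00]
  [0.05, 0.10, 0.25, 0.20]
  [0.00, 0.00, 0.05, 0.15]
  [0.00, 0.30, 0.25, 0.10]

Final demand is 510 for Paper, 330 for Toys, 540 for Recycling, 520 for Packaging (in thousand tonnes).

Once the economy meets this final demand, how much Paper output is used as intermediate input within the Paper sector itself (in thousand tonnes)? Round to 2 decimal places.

I − A =
  [   0.65    -0.15    -0.35     0.00]
  [  -0.05     0.90    -0.25    -0.20]
  [   0.00     0.00     0.95    -0.15]
  [   0.00    -0.30    -0.25     0.90]
Compute the cofactors C_ij = (−1)^(i+j)·(3×3 minor ij) of I−A; the adjugate is their transpose:
adj(I−A) = Cᵀ =
  [ 0.667500   0.138375   0.303750   0.081375]
  [ 0.040875   0.531375   0.194500   0.150500]
  [ 0.002250   0.029250   0.480750   0.086625]
  [ 0.014250   0.185250   0.198375   0.548625]
det(I−A) = Σ_j (I−A)_1j·C_1j = (0.65)(0.667500) + (-0.15)(0.040875) + (-0.35)(0.002250) + (0.00)(0.014250) = 0.42695625
(I − A)⁻¹ = adj(I−A) / det(I−A) ≈
  [   1.5634     0.3241     0.7114     0.1906]
  [   0.0957     1.2446     0.4556     0.3525]
  [   0.0053     0.0685     1.1260     0.2029]
  [   0.0334     0.4339     0.4646     1.2850]
First solve x = (I − A)⁻¹ d = adj(I−A)·d / det(I−A); in particular x_1 = (0.667500·510 + 0.138375·330 + 0.303750·540 + 0.081375·520) / 0.42695625 = 592.42875 / 0.42695625 ≈ 1387.5631.
Intermediate flow from 1 to 1: z_11 = a_11 · x_1 = 0.35 × 592.42875 / 0.42695625 = 207.3500625 / 0.42695625 ≈ 485.65.

z_11 = 485.65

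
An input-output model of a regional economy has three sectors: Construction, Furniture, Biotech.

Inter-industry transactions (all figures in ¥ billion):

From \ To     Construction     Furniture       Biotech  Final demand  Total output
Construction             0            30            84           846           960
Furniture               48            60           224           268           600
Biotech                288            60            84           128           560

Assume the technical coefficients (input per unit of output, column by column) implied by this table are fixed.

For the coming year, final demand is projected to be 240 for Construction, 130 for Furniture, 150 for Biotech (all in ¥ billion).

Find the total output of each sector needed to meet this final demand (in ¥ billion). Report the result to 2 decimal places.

Technical coefficients a_ij = z_ij / X_j:
  a_CC = 0/960 = 0.00, a_FC = 48/960 = 0.05, a_BC = 288/960 = 0.30
  a_CF = 30/600 = 0.05, a_FF = 60/600 = 0.10, a_BF = 60/600 = 0.10
  a_CB = 84/560 = 0.15, a_FB = 224/560 = 0.40, a_BB = 84/560 = 0.15
I − A =
  [   1.00    -0.05    -0.15]
  [  -0.05     0.90    -0.40]
  [  -0.30    -0.10     0.85]
Cofactors of I−A, C_ij = (−1)^(i+j)·(minor ij) (rows/columns in the sector order above):
  C_11 = (0.90)(0.85) − (-0.40)(-0.10) = 0.7250
  C_12 = −[(-0.05)(0.85) − (-0.40)(-0.30)] = 0.1625
  C_13 = (-0.05)(-0.10) − (0.90)(-0.30) = 0.2750
  C_21 = −[(-0.05)(0.85) − (-0.15)(-0.10)] = 0.0575
  C_22 = (1.00)(0.85) − (-0.15)(-0.30) = 0.8050
  C_23 = −[(1.00)(-0.10) − (-0.05)(-0.30)] = 0.1150
  C_31 = (-0.05)(-0.40) − (-0.15)(0.90) = 0.1550
  C_32 = −[(1.00)(-0.40) − (-0.15)(-0.05)] = 0.4075
  C_33 = (1.00)(0.90) − (-0.05)(-0.05) = 0.8975
det(I−A) = Σ_j (I−A)_1j·C_1j = (1.00)(0.7250) + (-0.05)(0.1625) + (-0.15)(0.2750) = 0.675625
adj(I−A) = Cᵀ =
  [ 0.7250   0.0575   0.1550]
  [ 0.1625   0.8050   0.4075]
  [ 0.2750   0.1150   0.8975]
(I − A)⁻¹ = adj(I−A) / det(I−A) ≈
  [   1.0731     0.0851     0.2294]
  [   0.2405     1.1915     0.6031]
  [   0.4070     0.1702     1.3284]
x = (I − A)⁻¹ d = adj(I−A)·d / det(I−A), with det(I−A) = 0.675625:
  x_C = (0.7250·240 + 0.0575·130 + 0.1550·150) / 0.675625 = 204.725 / 0.675625 ≈ 303.02
  x_F = (0.1625·240 + 0.8050·130 + 0.4075·150) / 0.675625 = 204.775 / 0.675625 ≈ 303.09
  x_B = (0.2750·240 + 0.1150·130 + 0.8975·150) / 0.675625 = 215.575 / 0.675625 ≈ 319.07

x_C = 303.02, x_F = 303.09, x_B = 319.07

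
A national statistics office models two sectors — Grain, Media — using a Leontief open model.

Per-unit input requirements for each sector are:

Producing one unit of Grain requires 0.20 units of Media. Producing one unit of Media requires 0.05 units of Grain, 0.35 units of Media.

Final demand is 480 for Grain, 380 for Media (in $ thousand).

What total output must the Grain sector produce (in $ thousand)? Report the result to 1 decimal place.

x_G = 517.2

I − A =
  [   1.00    -0.05]
  [  -0.20     0.65]
det(I−A) = (1.00)(0.65) − (-0.05)(-0.20) = 0.6400
adj(I−A) = [[0.65, 0.05], [0.20, 1.00]]
(I − A)⁻¹ = adj(I−A) / det(I−A) ≈
  [   1.0156     0.0781]
  [   0.3125     1.5625]
x = (I − A)⁻¹ d = adj(I−A)·d / det(I−A), with det(I−A) = 0.6400:
  x_G = (0.65·480 + 0.05·380) / 0.6400 = 331.00 / 0.6400 ≈ 517.2
  x_M = (0.20·480 + 1.00·380) / 0.6400 = 476.00 / 0.6400 ≈ 743.8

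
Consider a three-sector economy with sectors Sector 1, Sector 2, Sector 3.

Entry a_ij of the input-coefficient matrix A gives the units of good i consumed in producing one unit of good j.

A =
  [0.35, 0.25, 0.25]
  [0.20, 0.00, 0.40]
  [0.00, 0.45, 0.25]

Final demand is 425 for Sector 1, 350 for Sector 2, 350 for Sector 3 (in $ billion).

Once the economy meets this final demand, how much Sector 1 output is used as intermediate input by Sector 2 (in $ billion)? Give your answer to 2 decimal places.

z_12 = 276.07

I − A =
  [   0.65    -0.25    -0.25]
  [  -0.20     1.00    -0.40]
  [   0.00    -0.45     0.75]
Cofactors of I−A, C_ij = (−1)^(i+j)·(minor ij) (rows/columns in the sector order above):
  C_11 = (1.00)(0.75) − (-0.40)(-0.45) = 0.5700
  C_12 = −[(-0.20)(0.75) − (-0.40)(0.00)] = 0.1500
  C_13 = (-0.20)(-0.45) − (1.00)(0.00) = 0.0900
  C_21 = −[(-0.25)(0.75) − (-0.25)(-0.45)] = 0.3000
  C_22 = (0.65)(0.75) − (-0.25)(0.00) = 0.4875
  C_23 = −[(0.65)(-0.45) − (-0.25)(0.00)] = 0.2925
  C_31 = (-0.25)(-0.40) − (-0.25)(1.00) = 0.3500
  C_32 = −[(0.65)(-0.40) − (-0.25)(-0.20)] = 0.3100
  C_33 = (0.65)(1.00) − (-0.25)(-0.20) = 0.6000
det(I−A) = Σ_j (I−A)_1j·C_1j = (0.65)(0.5700) + (-0.25)(0.1500) + (-0.25)(0.0900) = 0.3105
adj(I−A) = Cᵀ =
  [ 0.5700   0.3000   0.3500]
  [ 0.1500   0.4875   0.3100]
  [ 0.0900   0.2925   0.6000]
(I − A)⁻¹ = adj(I−A) / det(I−A) ≈
  [   1.8357     0.9662     1.1272]
  [   0.4831     1.5700     0.9984]
  [   0.2899     0.9420     1.9324]
First solve x = (I − A)⁻¹ d = adj(I−A)·d / det(I−A); in particular x_2 = (0.1500·425 + 0.4875·350 + 0.3100·350) / 0.3105 = 342.875 / 0.3105 ≈ 1104.2673.
Intermediate flow from 1 to 2: z_12 = a_12 · x_2 = 0.25 × 342.875 / 0.3105 = 85.71875 / 0.3105 ≈ 276.07.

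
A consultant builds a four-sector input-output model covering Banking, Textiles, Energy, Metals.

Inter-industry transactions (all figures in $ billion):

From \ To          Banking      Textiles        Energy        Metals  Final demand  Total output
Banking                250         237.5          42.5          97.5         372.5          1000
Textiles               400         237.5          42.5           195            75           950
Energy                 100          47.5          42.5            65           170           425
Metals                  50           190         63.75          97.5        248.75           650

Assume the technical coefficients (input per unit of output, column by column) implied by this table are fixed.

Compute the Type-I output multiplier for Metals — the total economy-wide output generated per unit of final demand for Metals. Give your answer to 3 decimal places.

Technical coefficients a_ij = z_ij / X_j:
  a_11 = 250/1000 = 0.25, a_21 = 400/1000 = 0.40, a_31 = 100/1000 = 0.10, a_41 = 50/1000 = 0.05
  a_12 = 237.5/950 = 0.25, a_22 = 237.5/950 = 0.25, a_32 = 47.5/950 = 0.05, a_42 = 190/950 = 0.20
  a_13 = 42.5/425 = 0.10, a_23 = 42.5/425 = 0.10, a_33 = 42.5/425 = 0.10, a_43 = 63.75/425 = 0.15
  a_14 = 97.5/650 = 0.15, a_24 = 195/650 = 0.30, a_34 = 65/650 = 0.10, a_44 = 97.5/650 = 0.15
I − A =
  [   0.75    -0.25    -0.10    -0.15]
  [  -0.40     0.75    -0.10    -0.30]
  [  -0.10    -0.05     0.90    -0.10]
  [  -0.05    -0.20    -0.15     0.85]
Compute the cofactors C_ij = (−1)^(i+j)·(3×3 minor ij) of I−A; the adjugate is their transpose:
adj(I−A) = Cᵀ =
  [ 0.500000   0.221875   0.110125   0.179500]
  [ 0.327000   0.544500   0.141250   0.266500]
  [ 0.087250   0.072000   0.326750   0.079250]
  [ 0.121750   0.153875   0.097375   0.400500]
det(I−A) = Σ_j (I−A)_1j·C_1j = (0.75)(0.500000) + (-0.25)(0.327000) + (-0.10)(0.087250) + (-0.15)(0.121750) = 0.2662625
(I − A)⁻¹ = adj(I−A) / det(I−A) ≈
  [   1.8778     0.8333     0.4136     0.6741]
  [   1.2281     2.0450     0.5305     1.0009]
  [   0.3277     0.2704     1.2272     0.2976]
  [   0.4573     0.5779     0.3657     1.5042]
The output multiplier for sector j is the column-j sum of the Leontief inverse (I − A)⁻¹ = adj(I−A) / det(I−A).
Column 4 of adj(I−A): (0.179500, 0.266500, 0.079250, 0.400500); det(I−A) = 0.2662625.
m_4 = (0.179500 + 0.266500 + 0.079250 + 0.400500) / 0.2662625 = 0.92575 / 0.2662625 ≈ 3.477.

m_4 = 3.477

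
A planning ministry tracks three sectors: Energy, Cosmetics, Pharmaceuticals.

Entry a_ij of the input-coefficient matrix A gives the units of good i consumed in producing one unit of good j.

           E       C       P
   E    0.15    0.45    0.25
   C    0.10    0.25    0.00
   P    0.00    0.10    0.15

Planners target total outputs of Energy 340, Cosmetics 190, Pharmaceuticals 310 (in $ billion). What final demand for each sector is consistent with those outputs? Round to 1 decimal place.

I − A =
  [   0.85    -0.45    -0.25]
  [  -0.10     0.75     0.00]
  [   0.00    -0.10     0.85]
d = (I − A) x:
  d_E = (+0.85)·340 + (-0.45)·190 + (-0.25)·310 = 126.0
  d_C = (-0.10)·340 + (+0.75)·190 + (+0.00)·310 = 108.5
  d_P = (+0.00)·340 + (-0.10)·190 + (+0.85)·310 = 244.5

d_E = 126.0, d_C = 108.5, d_P = 244.5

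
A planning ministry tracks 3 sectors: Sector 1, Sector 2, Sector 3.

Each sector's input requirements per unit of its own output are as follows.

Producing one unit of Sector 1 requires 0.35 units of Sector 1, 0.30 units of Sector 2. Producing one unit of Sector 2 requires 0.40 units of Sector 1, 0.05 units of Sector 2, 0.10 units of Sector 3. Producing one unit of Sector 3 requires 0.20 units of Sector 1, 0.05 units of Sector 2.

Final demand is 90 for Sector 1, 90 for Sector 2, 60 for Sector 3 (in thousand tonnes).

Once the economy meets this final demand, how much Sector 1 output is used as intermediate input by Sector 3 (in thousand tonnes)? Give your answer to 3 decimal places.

I − A =
  [   0.65    -0.40    -0.20]
  [  -0.30     0.95    -0.05]
  [   0.00    -0.10     1.00]
Cofactors of I−A, C_ij = (−1)^(i+j)·(minor ij) (rows/columns in the sector order above):
  C_11 = (0.95)(1.00) − (-0.05)(-0.10) = 0.9450
  C_12 = −[(-0.30)(1.00) − (-0.05)(0.00)] = 0.3000
  C_13 = (-0.30)(-0.10) − (0.95)(0.00) = 0.0300
  C_21 = −[(-0.40)(1.00) − (-0.20)(-0.10)] = 0.4200
  C_22 = (0.65)(1.00) − (-0.20)(0.00) = 0.6500
  C_23 = −[(0.65)(-0.10) − (-0.40)(0.00)] = 0.0650
  C_31 = (-0.40)(-0.05) − (-0.20)(0.95) = 0.2100
  C_32 = −[(0.65)(-0.05) − (-0.20)(-0.30)] = 0.0925
  C_33 = (0.65)(0.95) − (-0.40)(-0.30) = 0.4975
det(I−A) = Σ_j (I−A)_1j·C_1j = (0.65)(0.9450) + (-0.40)(0.3000) + (-0.20)(0.0300) = 0.48825
adj(I−A) = Cᵀ =
  [ 0.9450   0.4200   0.2100]
  [ 0.3000   0.6500   0.0925]
  [ 0.0300   0.0650   0.4975]
(I − A)⁻¹ = adj(I−A) / det(I−A) ≈
  [   1.9355     0.8602     0.4301]
  [   0.6144     1.3313     0.1895]
  [   0.0614     0.1331     1.0189]
First solve x = (I − A)⁻¹ d = adj(I−A)·d / det(I−A); in particular x_3 = (0.0300·90 + 0.0650·90 + 0.4975·60) / 0.48825 = 38.40 / 0.48825 ≈ 78.64823.
Intermediate flow from 1 to 3: z_13 = a_13 · x_3 = 0.20 × 38.40 / 0.48825 = 7.68 / 0.48825 ≈ 15.730.

z_13 = 15.730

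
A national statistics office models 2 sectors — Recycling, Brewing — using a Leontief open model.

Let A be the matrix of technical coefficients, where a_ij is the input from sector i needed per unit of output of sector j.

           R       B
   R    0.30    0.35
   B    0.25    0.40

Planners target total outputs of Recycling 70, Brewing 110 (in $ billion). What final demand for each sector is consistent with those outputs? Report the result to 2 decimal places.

d_R = 10.50, d_B = 48.50

I − A =
  [   0.70    -0.35]
  [  -0.25     0.60]
d = (I − A) x:
  d_R = (+0.70)·70 + (-0.35)·110 = 10.50
  d_B = (-0.25)·70 + (+0.60)·110 = 48.50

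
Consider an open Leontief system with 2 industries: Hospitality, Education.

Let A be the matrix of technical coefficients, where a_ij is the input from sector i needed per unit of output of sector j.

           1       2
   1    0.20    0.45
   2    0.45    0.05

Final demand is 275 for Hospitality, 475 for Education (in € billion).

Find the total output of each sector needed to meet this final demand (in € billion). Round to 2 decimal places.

x_1 = 852.02, x_2 = 903.59

I − A =
  [   0.80    -0.45]
  [  -0.45     0.95]
det(I−A) = (0.80)(0.95) − (-0.45)(-0.45) = 0.5575
adj(I−A) = [[0.95, 0.45], [0.45, 0.80]]
(I − A)⁻¹ = adj(I−A) / det(I−A) ≈
  [   1.7040     0.8072]
  [   0.8072     1.4350]
x = (I − A)⁻¹ d = adj(I−A)·d / det(I−A), with det(I−A) = 0.5575:
  x_1 = (0.95·275 + 0.45·475) / 0.5575 = 475.00 / 0.5575 ≈ 852.02
  x_2 = (0.45·275 + 0.80·475) / 0.5575 = 503.75 / 0.5575 ≈ 903.59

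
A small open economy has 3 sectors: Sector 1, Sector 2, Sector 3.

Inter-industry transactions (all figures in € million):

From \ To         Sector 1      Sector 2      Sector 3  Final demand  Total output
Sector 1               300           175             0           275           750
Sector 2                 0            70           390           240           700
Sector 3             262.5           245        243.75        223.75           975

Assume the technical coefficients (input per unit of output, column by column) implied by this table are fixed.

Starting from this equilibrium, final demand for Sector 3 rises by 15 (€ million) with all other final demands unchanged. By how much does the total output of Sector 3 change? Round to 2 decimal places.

Technical coefficients a_ij = z_ij / X_j:
  a_11 = 300/750 = 0.40, a_21 = 0/750 = 0.00, a_31 = 262.5/750 = 0.35
  a_12 = 175/700 = 0.25, a_22 = 70/700 = 0.10, a_32 = 245/700 = 0.35
  a_13 = 0/975 = 0.00, a_23 = 390/975 = 0.40, a_33 = 243.75/975 = 0.25
I − A =
  [   0.60    -0.25     0.00]
  [   0.00     0.90    -0.40]
  [  -0.35    -0.35     0.75]
Cofactors of I−A, C_ij = (−1)^(i+j)·(minor ij) (rows/columns in the sector order above):
  C_11 = (0.90)(0.75) − (-0.40)(-0.35) = 0.5350
  C_12 = −[(0.00)(0.75) − (-0.40)(-0.35)] = 0.1400
  C_13 = (0.00)(-0.35) − (0.90)(-0.35) = 0.3150
  C_21 = −[(-0.25)(0.75) − (0.00)(-0.35)] = 0.1875
  C_22 = (0.60)(0.75) − (0.00)(-0.35) = 0.4500
  C_23 = −[(0.60)(-0.35) − (-0.25)(-0.35)] = 0.2975
  C_31 = (-0.25)(-0.40) − (0.00)(0.90) = 0.1000
  C_32 = −[(0.60)(-0.40) − (0.00)(0.00)] = 0.2400
  C_33 = (0.60)(0.90) − (-0.25)(0.00) = 0.5400
det(I−A) = Σ_j (I−A)_1j·C_1j = (0.60)(0.5350) + (-0.25)(0.1400) + (0.00)(0.3150) = 0.2860
adj(I−A) = Cᵀ =
  [ 0.5350   0.1875   0.1000]
  [ 0.1400   0.4500   0.2400]
  [ 0.3150   0.2975   0.5400]
(I − A)⁻¹ = adj(I−A) / det(I−A) ≈
  [   1.8706     0.6556     0.3497]
  [   0.4895     1.5734     0.8392]
  [   1.1014     1.0402     1.8881]
Δx = (I − A)⁻¹ Δd with Δd having +15 in the Sector 3 component and 0 elsewhere.
So Δx_3 = L_33 · (+15), where L_33 = adj(I−A)_33 / det(I−A) = 0.5400 / 0.2860.
Δx_3 = 0.5400 × (+15) / 0.2860 = 8.10 / 0.2860 ≈ 28.32.

Δx_3 = 28.32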